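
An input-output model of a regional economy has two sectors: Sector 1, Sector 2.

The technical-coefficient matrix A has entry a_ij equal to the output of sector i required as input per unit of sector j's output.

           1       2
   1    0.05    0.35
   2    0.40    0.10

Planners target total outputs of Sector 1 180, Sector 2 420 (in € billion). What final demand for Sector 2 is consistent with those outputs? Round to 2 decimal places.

d_2 = 306.00

I − A =
  [   0.95    -0.35]
  [  -0.40     0.90]
d = (I − A) x:
  d_1 = (+0.95)·180 + (-0.35)·420 = 24.00
  d_2 = (-0.40)·180 + (+0.90)·420 = 306.00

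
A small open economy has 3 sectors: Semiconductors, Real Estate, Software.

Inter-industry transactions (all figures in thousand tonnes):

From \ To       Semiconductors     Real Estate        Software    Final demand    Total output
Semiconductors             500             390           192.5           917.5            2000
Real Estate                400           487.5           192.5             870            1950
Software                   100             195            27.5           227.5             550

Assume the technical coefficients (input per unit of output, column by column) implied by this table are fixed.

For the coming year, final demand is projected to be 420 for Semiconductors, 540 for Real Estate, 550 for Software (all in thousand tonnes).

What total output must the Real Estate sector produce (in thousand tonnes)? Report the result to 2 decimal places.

x_2 = 1445.30

Technical coefficients a_ij = z_ij / X_j:
  a_11 = 500/2000 = 0.25, a_21 = 400/2000 = 0.20, a_31 = 100/2000 = 0.05
  a_12 = 390/1950 = 0.20, a_22 = 487.5/1950 = 0.25, a_32 = 195/1950 = 0.10
  a_13 = 192.5/550 = 0.35, a_23 = 192.5/550 = 0.35, a_33 = 27.5/550 = 0.05
I − A =
  [   0.75    -0.20    -0.35]
  [  -0.20     0.75    -0.35]
  [  -0.05    -0.10     0.95]
Cofactors of I−A, C_ij = (−1)^(i+j)·(minor ij) (rows/columns in the sector order above):
  C_11 = (0.75)(0.95) − (-0.35)(-0.10) = 0.6775
  C_12 = −[(-0.20)(0.95) − (-0.35)(-0.05)] = 0.2075
  C_13 = (-0.20)(-0.10) − (0.75)(-0.05) = 0.0575
  C_21 = −[(-0.20)(0.95) − (-0.35)(-0.10)] = 0.2250
  C_22 = (0.75)(0.95) − (-0.35)(-0.05) = 0.6950
  C_23 = −[(0.75)(-0.10) − (-0.20)(-0.05)] = 0.0850
  C_31 = (-0.20)(-0.35) − (-0.35)(0.75) = 0.3325
  C_32 = −[(0.75)(-0.35) − (-0.35)(-0.20)] = 0.3325
  C_33 = (0.75)(0.75) − (-0.20)(-0.20) = 0.5225
det(I−A) = Σ_j (I−A)_1j·C_1j = (0.75)(0.6775) + (-0.20)(0.2075) + (-0.35)(0.0575) = 0.4465
adj(I−A) = Cᵀ =
  [ 0.6775   0.2250   0.3325]
  [ 0.2075   0.6950   0.3325]
  [ 0.0575   0.0850   0.5225]
(I − A)⁻¹ = adj(I−A) / det(I−A) ≈
  [   1.5174     0.5039     0.7447]
  [   0.4647     1.5566     0.7447]
  [   0.1288     0.1904     1.1702]
x = (I − A)⁻¹ d = adj(I−A)·d / det(I−A), with det(I−A) = 0.4465:
  x_1 = (0.6775·420 + 0.2250·540 + 0.3325·550) / 0.4465 = 588.925 / 0.4465 ≈ 1318.98
  x_2 = (0.2075·420 + 0.6950·540 + 0.3325·550) / 0.4465 = 645.325 / 0.4465 ≈ 1445.30
  x_3 = (0.0575·420 + 0.0850·540 + 0.5225·550) / 0.4465 = 357.425 / 0.4465 ≈ 800.50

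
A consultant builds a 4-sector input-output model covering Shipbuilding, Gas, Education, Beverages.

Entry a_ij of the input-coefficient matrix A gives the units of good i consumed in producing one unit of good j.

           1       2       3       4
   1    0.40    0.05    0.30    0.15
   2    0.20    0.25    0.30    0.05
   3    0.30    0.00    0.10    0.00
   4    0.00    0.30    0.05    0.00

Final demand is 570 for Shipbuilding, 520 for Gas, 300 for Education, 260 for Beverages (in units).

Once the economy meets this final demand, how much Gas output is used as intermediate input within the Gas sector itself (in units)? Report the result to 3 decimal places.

z_22 = 392.614

I − A =
  [   0.60    -0.05    -0.30    -0.15]
  [  -0.20     0.75    -0.30    -0.05]
  [  -0.30     0.00     0.90     0.00]
  [   0.00    -0.30    -0.05     1.00]
Compute the cofactors C_ij = (−1)^(i+j)·(3×3 minor ij) of I−A; the adjugate is their transpose:
adj(I−A) = Cᵀ =
  [ 0.66150   0.08550   0.25475   0.10350]
  [ 0.27075   0.44775   0.24300   0.06300]
  [ 0.22050   0.02850   0.42200   0.03450]
  [ 0.09225   0.13575   0.09400   0.32400]
det(I−A) = Σ_j (I−A)_1j·C_1j = (0.60)(0.66150) + (-0.05)(0.27075) + (-0.30)(0.22050) + (-0.15)(0.09225) = 0.303375
(I − A)⁻¹ = adj(I−A) / det(I−A) ≈
  [   2.1805     0.2818     0.8397     0.3412]
  [   0.8925     1.4759     0.8010     0.2077]
  [   0.7268     0.0939     1.3910     0.1137]
  [   0.3041     0.4475     0.3098     1.0680]
First solve x = (I − A)⁻¹ d = adj(I−A)·d / det(I−A); in particular x_2 = (0.27075·570 + 0.44775·520 + 0.24300·300 + 0.06300·260) / 0.303375 = 476.4375 / 0.303375 ≈ 1570.45735.
Intermediate flow from 2 to 2: z_22 = a_22 · x_2 = 0.25 × 476.4375 / 0.303375 = 119.109375 / 0.303375 ≈ 392.614.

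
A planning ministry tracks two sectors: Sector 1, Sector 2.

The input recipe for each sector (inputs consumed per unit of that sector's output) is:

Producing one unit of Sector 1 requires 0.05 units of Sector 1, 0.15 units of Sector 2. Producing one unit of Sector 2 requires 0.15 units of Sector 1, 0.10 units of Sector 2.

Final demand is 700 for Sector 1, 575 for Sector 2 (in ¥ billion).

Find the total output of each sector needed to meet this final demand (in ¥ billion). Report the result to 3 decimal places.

x_1 = 860.360, x_2 = 782.282

I − A =
  [   0.95    -0.15]
  [  -0.15     0.90]
det(I−A) = (0.95)(0.90) − (-0.15)(-0.15) = 0.8325
adj(I−A) = [[0.90, 0.15], [0.15, 0.95]]
(I − A)⁻¹ = adj(I−A) / det(I−A) ≈
  [   1.0811     0.1802]
  [   0.1802     1.1411]
x = (I − A)⁻¹ d = adj(I−A)·d / det(I−A), with det(I−A) = 0.8325:
  x_1 = (0.90·700 + 0.15·575) / 0.8325 = 716.25 / 0.8325 ≈ 860.360
  x_2 = (0.15·700 + 0.95·575) / 0.8325 = 651.25 / 0.8325 ≈ 782.282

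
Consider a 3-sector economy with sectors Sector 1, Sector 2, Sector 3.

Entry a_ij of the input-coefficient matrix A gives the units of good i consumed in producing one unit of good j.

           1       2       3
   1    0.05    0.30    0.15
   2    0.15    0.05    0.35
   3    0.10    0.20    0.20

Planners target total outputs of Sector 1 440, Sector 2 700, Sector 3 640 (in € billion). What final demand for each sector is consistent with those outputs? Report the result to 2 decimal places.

I − A =
  [   0.95    -0.30    -0.15]
  [  -0.15     0.95    -0.35]
  [  -0.10    -0.20     0.80]
d = (I − A) x:
  d_1 = (+0.95)·440 + (-0.30)·700 + (-0.15)·640 = 112.00
  d_2 = (-0.15)·440 + (+0.95)·700 + (-0.35)·640 = 375.00
  d_3 = (-0.10)·440 + (-0.20)·700 + (+0.80)·640 = 328.00

d_1 = 112.00, d_2 = 375.00, d_3 = 328.00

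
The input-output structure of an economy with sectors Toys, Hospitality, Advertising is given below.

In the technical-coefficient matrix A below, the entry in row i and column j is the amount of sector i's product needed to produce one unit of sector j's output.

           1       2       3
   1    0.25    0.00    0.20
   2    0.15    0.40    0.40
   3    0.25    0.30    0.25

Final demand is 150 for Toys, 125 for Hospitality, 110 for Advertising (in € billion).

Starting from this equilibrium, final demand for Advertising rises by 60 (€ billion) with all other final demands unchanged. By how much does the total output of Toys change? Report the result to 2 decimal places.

I − A =
  [   0.75     0.00    -0.20]
  [  -0.15     0.60    -0.40]
  [  -0.25    -0.30     0.75]
Cofactors of I−A, C_ij = (−1)^(i+j)·(minor ij) (rows/columns in the sector order above):
  C_11 = (0.60)(0.75) − (-0.40)(-0.30) = 0.3300
  C_12 = −[(-0.15)(0.75) − (-0.40)(-0.25)] = 0.2125
  C_13 = (-0.15)(-0.30) − (0.60)(-0.25) = 0.1950
  C_21 = −[(0.00)(0.75) − (-0.20)(-0.30)] = 0.0600
  C_22 = (0.75)(0.75) − (-0.20)(-0.25) = 0.5125
  C_23 = −[(0.75)(-0.30) − (0.00)(-0.25)] = 0.2250
  C_31 = (0.00)(-0.40) − (-0.20)(0.60) = 0.1200
  C_32 = −[(0.75)(-0.40) − (-0.20)(-0.15)] = 0.3300
  C_33 = (0.75)(0.60) − (0.00)(-0.15) = 0.4500
det(I−A) = Σ_j (I−A)_1j·C_1j = (0.75)(0.3300) + (0.00)(0.2125) + (-0.20)(0.1950) = 0.2085
adj(I−A) = Cᵀ =
  [ 0.3300   0.0600   0.1200]
  [ 0.2125   0.5125   0.3300]
  [ 0.1950   0.2250   0.4500]
(I − A)⁻¹ = adj(I−A) / det(I−A) ≈
  [   1.5827     0.2878     0.5755]
  [   1.0192     2.4580     1.5827]
  [   0.9353     1.0791     2.1583]
Δx = (I − A)⁻¹ Δd with Δd having +60 in the Advertising component and 0 elsewhere.
So Δx_1 = L_13 · (+60), where L_13 = adj(I−A)_13 / det(I−A) = 0.1200 / 0.2085.
Δx_1 = 0.1200 × (+60) / 0.2085 = 7.20 / 0.2085 ≈ 34.53.

Δx_1 = 34.53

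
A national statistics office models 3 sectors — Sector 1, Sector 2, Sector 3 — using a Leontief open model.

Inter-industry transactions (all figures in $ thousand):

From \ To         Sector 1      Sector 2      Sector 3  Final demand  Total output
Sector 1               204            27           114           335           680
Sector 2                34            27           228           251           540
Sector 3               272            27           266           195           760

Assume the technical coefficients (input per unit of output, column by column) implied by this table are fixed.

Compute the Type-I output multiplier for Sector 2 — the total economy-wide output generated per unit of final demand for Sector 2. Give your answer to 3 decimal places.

m_2 = 1.374

Technical coefficients a_ij = z_ij / X_j:
  a_11 = 204/680 = 0.30, a_21 = 34/680 = 0.05, a_31 = 272/680 = 0.40
  a_12 = 27/540 = 0.05, a_22 = 27/540 = 0.05, a_32 = 27/540 = 0.05
  a_13 = 114/760 = 0.15, a_23 = 228/760 = 0.30, a_33 = 266/760 = 0.35
I − A =
  [   0.70    -0.05    -0.15]
  [  -0.05     0.95    -0.30]
  [  -0.40    -0.05     0.65]
Cofactors of I−A, C_ij = (−1)^(i+j)·(minor ij) (rows/columns in the sector order above):
  C_11 = (0.95)(0.65) − (-0.30)(-0.05) = 0.6025
  C_12 = −[(-0.05)(0.65) − (-0.30)(-0.40)] = 0.1525
  C_13 = (-0.05)(-0.05) − (0.95)(-0.40) = 0.3825
  C_21 = −[(-0.05)(0.65) − (-0.15)(-0.05)] = 0.0400
  C_22 = (0.70)(0.65) − (-0.15)(-0.40) = 0.3950
  C_23 = −[(0.70)(-0.05) − (-0.05)(-0.40)] = 0.0550
  C_31 = (-0.05)(-0.30) − (-0.15)(0.95) = 0.1575
  C_32 = −[(0.70)(-0.30) − (-0.15)(-0.05)] = 0.2175
  C_33 = (0.70)(0.95) − (-0.05)(-0.05) = 0.6625
det(I−A) = Σ_j (I−A)_1j·C_1j = (0.70)(0.6025) + (-0.05)(0.1525) + (-0.15)(0.3825) = 0.35675
adj(I−A) = Cᵀ =
  [ 0.6025   0.0400   0.1575]
  [ 0.1525   0.3950   0.2175]
  [ 0.3825   0.0550   0.6625]
(I − A)⁻¹ = adj(I−A) / det(I−A) ≈
  [   1.6889     0.1121     0.4415]
  [   0.4275     1.1072     0.6097]
  [   1.0722     0.1542     1.8570]
The output multiplier for sector j is the column-j sum of the Leontief inverse (I − A)⁻¹ = adj(I−A) / det(I−A).
Column 2 of adj(I−A): (0.0400, 0.3950, 0.0550); det(I−A) = 0.35675.
m_2 = (0.0400 + 0.3950 + 0.0550) / 0.35675 = 0.49 / 0.35675 ≈ 1.374.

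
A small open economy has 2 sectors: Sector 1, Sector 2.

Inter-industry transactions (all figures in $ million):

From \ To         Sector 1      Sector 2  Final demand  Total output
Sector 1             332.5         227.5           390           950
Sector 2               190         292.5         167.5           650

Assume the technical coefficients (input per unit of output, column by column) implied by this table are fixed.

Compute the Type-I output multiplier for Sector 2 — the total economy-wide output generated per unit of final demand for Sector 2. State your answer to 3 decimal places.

Technical coefficients a_ij = z_ij / X_j:
  a_11 = 332.5/950 = 0.35, a_21 = 190/950 = 0.20
  a_12 = 227.5/650 = 0.35, a_22 = 292.5/650 = 0.45
I − A =
  [   0.65    -0.35]
  [  -0.20     0.55]
det(I−A) = (0.65)(0.55) − (-0.35)(-0.20) = 0.2875
adj(I−A) = [[0.55, 0.35], [0.20, 0.65]]
(I − A)⁻¹ = adj(I−A) / det(I−A) ≈
  [   1.9130     1.2174]
  [   0.6957     2.2609]
The output multiplier for sector j is the column-j sum of the Leontief inverse (I − A)⁻¹ = adj(I−A) / det(I−A).
Column 2 of adj(I−A): (0.35, 0.65); det(I−A) = 0.2875.
m_2 = (0.35 + 0.65) / 0.2875 = 1.00 / 0.2875 ≈ 3.478.

m_2 = 3.478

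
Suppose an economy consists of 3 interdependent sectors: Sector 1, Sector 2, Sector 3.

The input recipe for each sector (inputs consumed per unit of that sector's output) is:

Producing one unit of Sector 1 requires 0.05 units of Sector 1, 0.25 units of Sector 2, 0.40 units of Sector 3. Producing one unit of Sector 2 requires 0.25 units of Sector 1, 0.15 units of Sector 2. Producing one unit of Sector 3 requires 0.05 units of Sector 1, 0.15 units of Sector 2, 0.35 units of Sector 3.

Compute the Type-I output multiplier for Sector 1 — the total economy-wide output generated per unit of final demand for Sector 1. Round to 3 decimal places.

I − A =
  [   0.95    -0.25    -0.05]
  [  -0.25     0.85    -0.15]
  [  -0.40     0.00     0.65]
Cofactors of I−A, C_ij = (−1)^(i+j)·(minor ij) (rows/columns in the sector order above):
  C_11 = (0.85)(0.65) − (-0.15)(0.00) = 0.5525
  C_12 = −[(-0.25)(0.65) − (-0.15)(-0.40)] = 0.2225
  C_13 = (-0.25)(0.00) − (0.85)(-0.40) = 0.3400
  C_21 = −[(-0.25)(0.65) − (-0.05)(0.00)] = 0.1625
  C_22 = (0.95)(0.65) − (-0.05)(-0.40) = 0.5975
  C_23 = −[(0.95)(0.00) − (-0.25)(-0.40)] = 0.1000
  C_31 = (-0.25)(-0.15) − (-0.05)(0.85) = 0.0800
  C_32 = −[(0.95)(-0.15) − (-0.05)(-0.25)] = 0.1550
  C_33 = (0.95)(0.85) − (-0.25)(-0.25) = 0.7450
det(I−A) = Σ_j (I−A)_1j·C_1j = (0.95)(0.5525) + (-0.25)(0.2225) + (-0.05)(0.3400) = 0.45225
adj(I−A) = Cᵀ =
  [ 0.5525   0.1625   0.0800]
  [ 0.2225   0.5975   0.1550]
  [ 0.3400   0.1000   0.7450]
(I − A)⁻¹ = adj(I−A) / det(I−A) ≈
  [   1.2217     0.3593     0.1769]
  [   0.4920     1.3212     0.3427]
  [   0.7518     0.2211     1.6473]
The output multiplier for sector j is the column-j sum of the Leontief inverse (I − A)⁻¹ = adj(I−A) / det(I−A).
Column 1 of adj(I−A): (0.5525, 0.2225, 0.3400); det(I−A) = 0.45225.
m_1 = (0.5525 + 0.2225 + 0.3400) / 0.45225 = 1.115 / 0.45225 ≈ 2.465.

m_1 = 2.465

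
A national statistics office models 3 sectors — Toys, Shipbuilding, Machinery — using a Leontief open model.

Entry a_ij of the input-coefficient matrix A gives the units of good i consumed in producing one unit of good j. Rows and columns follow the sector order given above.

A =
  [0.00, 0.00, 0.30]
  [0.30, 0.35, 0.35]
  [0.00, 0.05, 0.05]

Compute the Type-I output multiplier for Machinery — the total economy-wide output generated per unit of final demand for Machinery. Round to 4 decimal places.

m_3 = 2.1579

I − A =
  [   1.00     0.00    -0.30]
  [  -0.30     0.65    -0.35]
  [   0.00    -0.05     0.95]
Cofactors of I−A, C_ij = (−1)^(i+j)·(minor ij) (rows/columns in the sector order above):
  C_11 = (0.65)(0.95) − (-0.35)(-0.05) = 0.6000
  C_12 = −[(-0.30)(0.95) − (-0.35)(0.00)] = 0.2850
  C_13 = (-0.30)(-0.05) − (0.65)(0.00) = 0.0150
  C_21 = −[(0.00)(0.95) − (-0.30)(-0.05)] = 0.0150
  C_22 = (1.00)(0.95) − (-0.30)(0.00) = 0.9500
  C_23 = −[(1.00)(-0.05) − (0.00)(0.00)] = 0.0500
  C_31 = (0.00)(-0.35) − (-0.30)(0.65) = 0.1950
  C_32 = −[(1.00)(-0.35) − (-0.30)(-0.30)] = 0.4400
  C_33 = (1.00)(0.65) − (0.00)(-0.30) = 0.6500
det(I−A) = Σ_j (I−A)_1j·C_1j = (1.00)(0.6000) + (0.00)(0.2850) + (-0.30)(0.0150) = 0.5955
adj(I−A) = Cᵀ =
  [ 0.6000   0.0150   0.1950]
  [ 0.2850   0.9500   0.4400]
  [ 0.0150   0.0500   0.6500]
(I − A)⁻¹ = adj(I−A) / det(I−A) ≈
  [   1.00756     0.02519     0.32746]
  [   0.47859     1.59530     0.73887]
  [   0.02519     0.08396     1.09152]
The output multiplier for sector j is the column-j sum of the Leontief inverse (I − A)⁻¹ = adj(I−A) / det(I−A).
Column 3 of adj(I−A): (0.1950, 0.4400, 0.6500); det(I−A) = 0.5955.
m_3 = (0.1950 + 0.4400 + 0.6500) / 0.5955 = 1.285 / 0.5955 ≈ 2.1579.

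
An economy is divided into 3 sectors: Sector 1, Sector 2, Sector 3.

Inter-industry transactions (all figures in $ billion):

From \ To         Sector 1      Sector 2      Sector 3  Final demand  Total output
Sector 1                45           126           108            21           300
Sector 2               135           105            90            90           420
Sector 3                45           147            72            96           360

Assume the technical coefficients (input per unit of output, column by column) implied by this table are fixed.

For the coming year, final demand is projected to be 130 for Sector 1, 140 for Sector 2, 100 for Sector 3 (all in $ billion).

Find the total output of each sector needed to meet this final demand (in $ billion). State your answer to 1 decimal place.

Technical coefficients a_ij = z_ij / X_j:
  a_11 = 45/300 = 0.15, a_21 = 135/300 = 0.45, a_31 = 45/300 = 0.15
  a_12 = 126/420 = 0.30, a_22 = 105/420 = 0.25, a_32 = 147/420 = 0.35
  a_13 = 108/360 = 0.30, a_23 = 90/360 = 0.25, a_33 = 72/360 = 0.20
I − A =
  [   0.85    -0.30    -0.30]
  [  -0.45     0.75    -0.25]
  [  -0.15    -0.35     0.80]
Cofactors of I−A, C_ij = (−1)^(i+j)·(minor ij) (rows/columns in the sector order above):
  C_11 = (0.75)(0.80) − (-0.25)(-0.35) = 0.5125
  C_12 = −[(-0.45)(0.80) − (-0.25)(-0.15)] = 0.3975
  C_13 = (-0.45)(-0.35) − (0.75)(-0.15) = 0.2700
  C_21 = −[(-0.30)(0.80) − (-0.30)(-0.35)] = 0.3450
  C_22 = (0.85)(0.80) − (-0.30)(-0.15) = 0.6350
  C_23 = −[(0.85)(-0.35) − (-0.30)(-0.15)] = 0.3425
  C_31 = (-0.30)(-0.25) − (-0.30)(0.75) = 0.3000
  C_32 = −[(0.85)(-0.25) − (-0.30)(-0.45)] = 0.3475
  C_33 = (0.85)(0.75) − (-0.30)(-0.45) = 0.5025
det(I−A) = Σ_j (I−A)_1j·C_1j = (0.85)(0.5125) + (-0.30)(0.3975) + (-0.30)(0.2700) = 0.235375
adj(I−A) = Cᵀ =
  [ 0.5125   0.3450   0.3000]
  [ 0.3975   0.6350   0.3475]
  [ 0.2700   0.3425   0.5025]
(I − A)⁻¹ = adj(I−A) / det(I−A) ≈
  [   2.1774     1.4657     1.2746]
  [   1.6888     2.6978     1.4764]
  [   1.1471     1.4551     2.1349]
x = (I − A)⁻¹ d = adj(I−A)·d / det(I−A), with det(I−A) = 0.235375:
  x_1 = (0.5125·130 + 0.3450·140 + 0.3000·100) / 0.235375 = 144.925 / 0.235375 ≈ 615.7
  x_2 = (0.3975·130 + 0.6350·140 + 0.3475·100) / 0.235375 = 175.325 / 0.235375 ≈ 744.9
  x_3 = (0.2700·130 + 0.3425·140 + 0.5025·100) / 0.235375 = 133.30 / 0.235375 ≈ 566.3

x_1 = 615.7, x_2 = 744.9, x_3 = 566.3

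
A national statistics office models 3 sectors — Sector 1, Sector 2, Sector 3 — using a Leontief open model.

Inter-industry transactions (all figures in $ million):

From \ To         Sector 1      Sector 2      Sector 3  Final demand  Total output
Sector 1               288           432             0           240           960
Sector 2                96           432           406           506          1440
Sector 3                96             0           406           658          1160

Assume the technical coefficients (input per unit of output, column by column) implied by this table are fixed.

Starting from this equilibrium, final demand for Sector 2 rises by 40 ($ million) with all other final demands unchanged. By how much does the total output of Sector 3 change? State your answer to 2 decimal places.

Technical coefficients a_ij = z_ij / X_j:
  a_11 = 288/960 = 0.30, a_21 = 96/960 = 0.10, a_31 = 96/960 = 0.10
  a_12 = 432/1440 = 0.30, a_22 = 432/1440 = 0.30, a_32 = 0/1440 = 0.00
  a_13 = 0/1160 = 0.00, a_23 = 406/1160 = 0.35, a_33 = 406/1160 = 0.35
I − A =
  [   0.70    -0.30     0.00]
  [  -0.10     0.70    -0.35]
  [  -0.10     0.00     0.65]
Cofactors of I−A, C_ij = (−1)^(i+j)·(minor ij) (rows/columns in the sector order above):
  C_11 = (0.70)(0.65) − (-0.35)(0.00) = 0.4550
  C_12 = −[(-0.10)(0.65) − (-0.35)(-0.10)] = 0.1000
  C_13 = (-0.10)(0.00) − (0.70)(-0.10) = 0.0700
  C_21 = −[(-0.30)(0.65) − (0.00)(0.00)] = 0.1950
  C_22 = (0.70)(0.65) − (0.00)(-0.10) = 0.4550
  C_23 = −[(0.70)(0.00) − (-0.30)(-0.10)] = 0.0300
  C_31 = (-0.30)(-0.35) − (0.00)(0.70) = 0.1050
  C_32 = −[(0.70)(-0.35) − (0.00)(-0.10)] = 0.2450
  C_33 = (0.70)(0.70) − (-0.30)(-0.10) = 0.4600
det(I−A) = Σ_j (I−A)_1j·C_1j = (0.70)(0.4550) + (-0.30)(0.1000) + (0.00)(0.0700) = 0.2885
adj(I−A) = Cᵀ =
  [ 0.4550   0.1950   0.1050]
  [ 0.1000   0.4550   0.2450]
  [ 0.0700   0.0300   0.4600]
(I − A)⁻¹ = adj(I−A) / det(I−A) ≈
  [   1.5771     0.6759     0.3640]
  [   0.3466     1.5771     0.8492]
  [   0.2426     0.1040     1.5945]
Δx = (I − A)⁻¹ Δd with Δd having +40 in the Sector 2 component and 0 elsewhere.
So Δx_3 = L_32 · (+40), where L_32 = adj(I−A)_32 / det(I−A) = 0.0300 / 0.2885.
Δx_3 = 0.0300 × (+40) / 0.2885 = 1.20 / 0.2885 ≈ 4.16.

Δx_3 = 4.16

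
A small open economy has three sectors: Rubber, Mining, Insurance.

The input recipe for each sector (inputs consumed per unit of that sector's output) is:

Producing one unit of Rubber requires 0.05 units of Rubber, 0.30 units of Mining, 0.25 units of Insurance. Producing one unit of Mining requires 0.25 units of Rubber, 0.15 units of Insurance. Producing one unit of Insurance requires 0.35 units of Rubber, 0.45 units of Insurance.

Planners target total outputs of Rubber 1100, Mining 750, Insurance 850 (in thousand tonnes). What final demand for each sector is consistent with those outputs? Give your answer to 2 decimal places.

I − A =
  [   0.95    -0.25    -0.35]
  [  -0.30     1.00     0.00]
  [  -0.25    -0.15     0.55]
d = (I − A) x:
  d_R = (+0.95)·1100 + (-0.25)·750 + (-0.35)·850 = 560.00
  d_M = (-0.30)·1100 + (+1.00)·750 + (+0.00)·850 = 420.00
  d_I = (-0.25)·1100 + (-0.15)·750 + (+0.55)·850 = 80.00

d_R = 560.00, d_M = 420.00, d_I = 80.00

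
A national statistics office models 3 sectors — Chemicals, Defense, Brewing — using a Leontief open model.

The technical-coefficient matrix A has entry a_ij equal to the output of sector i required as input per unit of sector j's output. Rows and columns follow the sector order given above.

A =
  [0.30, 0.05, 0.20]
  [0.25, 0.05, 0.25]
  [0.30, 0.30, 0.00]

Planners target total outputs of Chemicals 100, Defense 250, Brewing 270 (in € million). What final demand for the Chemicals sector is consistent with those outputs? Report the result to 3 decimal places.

d_C = 3.500

I − A =
  [   0.70    -0.05    -0.20]
  [  -0.25     0.95    -0.25]
  [  -0.30    -0.30     1.00]
d = (I − A) x:
  d_C = (+0.70)·100 + (-0.05)·250 + (-0.20)·270 = 3.500
  d_D = (-0.25)·100 + (+0.95)·250 + (-0.25)·270 = 145.000
  d_B = (-0.30)·100 + (-0.30)·250 + (+1.00)·270 = 165.000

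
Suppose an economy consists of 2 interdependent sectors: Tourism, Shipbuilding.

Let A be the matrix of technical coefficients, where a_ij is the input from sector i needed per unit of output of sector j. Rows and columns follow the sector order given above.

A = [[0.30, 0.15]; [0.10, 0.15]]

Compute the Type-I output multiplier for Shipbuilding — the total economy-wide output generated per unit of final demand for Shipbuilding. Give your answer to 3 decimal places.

I − A =
  [   0.70    -0.15]
  [  -0.10     0.85]
det(I−A) = (0.70)(0.85) − (-0.15)(-0.10) = 0.5800
adj(I−A) = [[0.85, 0.15], [0.10, 0.70]]
(I − A)⁻¹ = adj(I−A) / det(I−A) ≈
  [   1.4655     0.2586]
  [   0.1724     1.2069]
The output multiplier for sector j is the column-j sum of the Leontief inverse (I − A)⁻¹ = adj(I−A) / det(I−A).
Column 2 of adj(I−A): (0.15, 0.70); det(I−A) = 0.5800.
m_2 = (0.15 + 0.70) / 0.5800 = 0.85 / 0.5800 ≈ 1.466.

m_2 = 1.466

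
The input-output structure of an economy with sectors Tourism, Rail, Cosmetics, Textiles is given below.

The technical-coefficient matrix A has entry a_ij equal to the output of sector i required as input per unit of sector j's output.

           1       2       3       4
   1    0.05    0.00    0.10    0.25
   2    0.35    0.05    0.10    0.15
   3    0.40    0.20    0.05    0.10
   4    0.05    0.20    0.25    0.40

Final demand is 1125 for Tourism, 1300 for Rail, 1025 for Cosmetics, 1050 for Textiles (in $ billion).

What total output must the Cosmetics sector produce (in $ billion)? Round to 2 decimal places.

I − A =
  [   0.95     0.00    -0.10    -0.25]
  [  -0.35     0.95    -0.10    -0.15]
  [  -0.40    -0.20     0.95    -0.10]
  [  -0.05    -0.20    -0.25     0.60]
Compute the cofactors C_ij = (−1)^(i+j)·(3×3 minor ij) of I−A; the adjugate is their transpose:
adj(I−A) = Cᵀ =
  [ 0.467750   0.074000   0.118375   0.233125]
  [ 0.237375   0.456375   0.135000   0.235500]
  [ 0.271250   0.150500   0.483625   0.231250]
  [ 0.231125   0.221000   0.256375   0.793375]
det(I−A) = Σ_j (I−A)_1j·C_1j = (0.95)(0.467750) + (0.00)(0.237375) + (-0.10)(0.271250) + (-0.25)(0.231125) = 0.35945625
(I − A)⁻¹ = adj(I−A) / det(I−A) ≈
  [   1.3013     0.2059     0.3293     0.6485]
  [   0.6604     1.2696     0.3756     0.6552]
  [   0.7546     0.4187     1.3454     0.6433]
  [   0.6430     0.6148     0.7132     2.2072]
x = (I − A)⁻¹ d = adj(I−A)·d / det(I−A), with det(I−A) = 0.35945625:
  x_1 = (0.467750·1125 + 0.074000·1300 + 0.118375·1025 + 0.233125·1050) / 0.35945625 = 988.534375 / 0.35945625 ≈ 2750.08
  x_2 = (0.237375·1125 + 0.456375·1300 + 0.135000·1025 + 0.235500·1050) / 0.35945625 = 1245.984375 / 0.35945625 ≈ 3466.30
  x_3 = (0.271250·1125 + 0.150500·1300 + 0.483625·1025 + 0.231250·1050) / 0.35945625 = 1239.334375 / 0.35945625 ≈ 3447.80
  x_4 = (0.231125·1125 + 0.221000·1300 + 0.256375·1025 + 0.793375·1050) / 0.35945625 = 1643.14375 / 0.35945625 ≈ 4571.19

x_3 = 3447.80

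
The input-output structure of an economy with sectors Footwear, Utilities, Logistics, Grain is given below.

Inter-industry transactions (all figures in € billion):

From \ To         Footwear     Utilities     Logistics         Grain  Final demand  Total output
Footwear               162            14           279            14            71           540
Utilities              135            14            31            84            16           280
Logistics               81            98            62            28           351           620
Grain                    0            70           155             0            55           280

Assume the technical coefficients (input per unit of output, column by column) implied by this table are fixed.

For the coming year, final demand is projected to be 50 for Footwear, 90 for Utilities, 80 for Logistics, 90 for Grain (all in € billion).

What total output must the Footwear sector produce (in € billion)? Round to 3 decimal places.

Technical coefficients a_ij = z_ij / X_j:
  a_FF = 162/540 = 0.30, a_UF = 135/540 = 0.25, a_LF = 81/540 = 0.15, a_GF = 0/540 = 0.00
  a_FU = 14/280 = 0.05, a_UU = 14/280 = 0.05, a_LU = 98/280 = 0.35, a_GU = 70/280 = 0.25
  a_FL = 279/620 = 0.45, a_UL = 31/620 = 0.05, a_LL = 62/620 = 0.10, a_GL = 155/620 = 0.25
  a_FG = 14/280 = 0.05, a_UG = 84/280 = 0.30, a_LG = 28/280 = 0.10, a_GG = 0/280 = 0.00
I − A =
  [   0.70    -0.05    -0.45    -0.05]
  [  -0.25     0.95    -0.05    -0.30]
  [  -0.15    -0.35     0.90    -0.10]
  [   0.00    -0.25    -0.25     1.00]
Compute the cofactors C_ij = (−1)^(i+j)·(3×3 minor ij) of I−A; the adjugate is their transpose:
adj(I−A) = Cᵀ =
  [ 0.718750   0.228125   0.412500   0.145625]
  [ 0.237500   0.543125   0.203125   0.195125]
  [ 0.225000   0.271875   0.596875   0.152500]
  [ 0.115625   0.203750   0.200000   0.471125]
det(I−A) = Σ_j (I−A)_1j·C_1j = (0.70)(0.718750) + (-0.05)(0.237500) + (-0.45)(0.225000) + (-0.05)(0.115625) = 0.38421875
(I − A)⁻¹ = adj(I−A) / det(I−A) ≈
  [   1.8707     0.5937     1.0736     0.3790]
  [   0.6181     1.4136     0.5287     0.5078]
  [   0.5856     0.7076     1.5535     0.3969]
  [   0.3009     0.5303     0.5205     1.2262]
x = (I − A)⁻¹ d = adj(I−A)·d / det(I−A), with det(I−A) = 0.38421875:
  x_F = (0.718750·50 + 0.228125·90 + 0.412500·80 + 0.145625·90) / 0.38421875 = 102.575 / 0.38421875 ≈ 266.970
  x_U = (0.237500·50 + 0.543125·90 + 0.203125·80 + 0.195125·90) / 0.38421875 = 94.5675 / 0.38421875 ≈ 246.129
  x_L = (0.225000·50 + 0.271875·90 + 0.596875·80 + 0.152500·90) / 0.38421875 = 97.19375 / 0.38421875 ≈ 252.965
  x_G = (0.115625·50 + 0.203750·90 + 0.200000·80 + 0.471125·90) / 0.38421875 = 82.52 / 0.38421875 ≈ 214.773

x_F = 266.970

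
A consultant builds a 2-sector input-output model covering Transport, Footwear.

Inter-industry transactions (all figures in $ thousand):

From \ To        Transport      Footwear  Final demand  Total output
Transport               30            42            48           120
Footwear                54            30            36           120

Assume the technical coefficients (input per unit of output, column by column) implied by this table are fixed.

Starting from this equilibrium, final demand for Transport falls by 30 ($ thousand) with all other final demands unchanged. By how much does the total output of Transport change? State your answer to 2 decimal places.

Δx_1 = -55.56

Technical coefficients a_ij = z_ij / X_j:
  a_11 = 30/120 = 0.25, a_21 = 54/120 = 0.45
  a_12 = 42/120 = 0.35, a_22 = 30/120 = 0.25
I − A =
  [   0.75    -0.35]
  [  -0.45     0.75]
det(I−A) = (0.75)(0.75) − (-0.35)(-0.45) = 0.4050
adj(I−A) = [[0.75, 0.35], [0.45, 0.75]]
(I − A)⁻¹ = adj(I−A) / det(I−A) ≈
  [   1.8519     0.8642]
  [   1.1111     1.8519]
Δx = (I − A)⁻¹ Δd with Δd having -30 in the Transport component and 0 elsewhere.
So Δx_1 = L_11 · (-30), where L_11 = adj(I−A)_11 / det(I−A) = 0.75 / 0.4050.
Δx_1 = 0.75 × (-30) / 0.4050 = -22.50 / 0.4050 ≈ -55.56.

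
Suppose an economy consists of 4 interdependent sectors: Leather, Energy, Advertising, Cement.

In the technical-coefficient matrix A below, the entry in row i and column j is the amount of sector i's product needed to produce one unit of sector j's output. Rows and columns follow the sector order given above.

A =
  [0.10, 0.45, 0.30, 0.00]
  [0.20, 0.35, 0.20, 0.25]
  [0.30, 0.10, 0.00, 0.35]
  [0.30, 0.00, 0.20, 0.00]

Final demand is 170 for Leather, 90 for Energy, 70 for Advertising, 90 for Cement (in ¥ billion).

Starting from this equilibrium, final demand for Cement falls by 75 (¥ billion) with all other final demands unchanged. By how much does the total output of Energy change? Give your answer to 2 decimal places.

I − A =
  [   0.90    -0.45    -0.30     0.00]
  [  -0.20     0.65    -0.20    -0.25]
  [  -0.30    -0.10     1.00    -0.35]
  [  -0.30     0.00    -0.20     1.00]
Compute the cofactors C_ij = (−1)^(i+j)·(3×3 minor ij) of I−A; the adjugate is their transpose:
adj(I−A) = Cᵀ =
  [ 0.57950   0.44850   0.30750   0.21975]
  [ 0.35700   0.71550   0.30750   0.28650]
  [ 0.29075   0.27225   0.46125   0.22950]
  [ 0.23200   0.18900   0.18450   0.38550]
det(I−A) = Σ_j (I−A)_1j·C_1j = (0.90)(0.57950) + (-0.45)(0.35700) + (-0.30)(0.29075) + (0.00)(0.23200) = 0.273675
(I − A)⁻¹ = adj(I−A) / det(I−A) ≈
  [   2.1175     1.6388     1.1236     0.8030]
  [   1.3045     2.6144     1.1236     1.0469]
  [   1.0624     0.9948     1.6854     0.8386]
  [   0.8477     0.6906     0.6742     1.4086]
Δx = (I − A)⁻¹ Δd with Δd having -75 in the Cement component and 0 elsewhere.
So Δx_2 = L_24 · (-75), where L_24 = adj(I−A)_24 / det(I−A) = 0.28650 / 0.273675.
Δx_2 = 0.28650 × (-75) / 0.273675 = -21.4875 / 0.273675 ≈ -78.51.

Δx_2 = -78.51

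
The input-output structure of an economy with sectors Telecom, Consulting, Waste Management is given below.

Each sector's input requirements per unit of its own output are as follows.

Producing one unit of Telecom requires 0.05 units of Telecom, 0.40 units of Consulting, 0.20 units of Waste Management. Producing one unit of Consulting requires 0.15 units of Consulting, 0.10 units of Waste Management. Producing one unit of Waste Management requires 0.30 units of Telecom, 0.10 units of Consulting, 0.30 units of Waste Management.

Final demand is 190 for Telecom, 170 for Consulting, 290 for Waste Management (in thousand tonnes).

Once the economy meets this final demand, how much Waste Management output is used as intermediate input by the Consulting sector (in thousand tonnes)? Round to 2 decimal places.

I − A =
  [   0.95     0.00    -0.30]
  [  -0.40     0.85    -0.10]
  [  -0.20    -0.10     0.70]
Cofactors of I−A, C_ij = (−1)^(i+j)·(minor ij) (rows/columns in the sector order above):
  C_11 = (0.85)(0.70) − (-0.10)(-0.10) = 0.5850
  C_12 = −[(-0.40)(0.70) − (-0.10)(-0.20)] = 0.3000
  C_13 = (-0.40)(-0.10) − (0.85)(-0.20) = 0.2100
  C_21 = −[(0.00)(0.70) − (-0.30)(-0.10)] = 0.0300
  C_22 = (0.95)(0.70) − (-0.30)(-0.20) = 0.6050
  C_23 = −[(0.95)(-0.10) − (0.00)(-0.20)] = 0.0950
  C_31 = (0.00)(-0.10) − (-0.30)(0.85) = 0.2550
  C_32 = −[(0.95)(-0.10) − (-0.30)(-0.40)] = 0.2150
  C_33 = (0.95)(0.85) − (0.00)(-0.40) = 0.8075
det(I−A) = Σ_j (I−A)_1j·C_1j = (0.95)(0.5850) + (0.00)(0.3000) + (-0.30)(0.2100) = 0.49275
adj(I−A) = Cᵀ =
  [ 0.5850   0.0300   0.2550]
  [ 0.3000   0.6050   0.2150]
  [ 0.2100   0.0950   0.8075]
(I − A)⁻¹ = adj(I−A) / det(I−A) ≈
  [   1.1872     0.0609     0.5175]
  [   0.6088     1.2278     0.4363]
  [   0.4262     0.1928     1.6388]
First solve x = (I − A)⁻¹ d = adj(I−A)·d / det(I−A); in particular x_2 = (0.3000·190 + 0.6050·170 + 0.2150·290) / 0.49275 = 222.20 / 0.49275 ≈ 450.9386.
Intermediate flow from 3 to 2: z_32 = a_32 · x_2 = 0.10 × 222.20 / 0.49275 = 22.22 / 0.49275 ≈ 45.09.

z_32 = 45.09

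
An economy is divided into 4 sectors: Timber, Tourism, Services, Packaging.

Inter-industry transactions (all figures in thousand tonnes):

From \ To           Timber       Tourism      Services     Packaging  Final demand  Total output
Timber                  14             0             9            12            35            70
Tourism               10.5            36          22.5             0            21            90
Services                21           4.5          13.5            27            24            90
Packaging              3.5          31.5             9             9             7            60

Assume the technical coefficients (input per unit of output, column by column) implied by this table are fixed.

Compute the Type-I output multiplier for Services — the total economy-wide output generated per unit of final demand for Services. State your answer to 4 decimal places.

Technical coefficients a_ij = z_ij / X_j:
  a_11 = 14/70 = 0.20, a_21 = 10.5/70 = 0.15, a_31 = 21/70 = 0.30, a_41 = 3.5/70 = 0.05
  a_12 = 0/90 = 0.00, a_22 = 36/90 = 0.40, a_32 = 4.5/90 = 0.05, a_42 = 31.5/90 = 0.35
  a_13 = 9/90 = 0.10, a_23 = 22.5/90 = 0.25, a_33 = 13.5/90 = 0.15, a_43 = 9/90 = 0.10
  a_14 = 12/60 = 0.20, a_24 = 0/60 = 0.00, a_34 = 27/60 = 0.45, a_44 = 9/60 = 0.15
I − A =
  [   0.80     0.00    -0.10    -0.20]
  [  -0.15     0.60    -0.25     0.00]
  [  -0.30    -0.05     0.85    -0.45]
  [  -0.05    -0.35    -0.10     0.85]
Compute the cofactors C_ij = (−1)^(i+j)·(3×3 minor ij) of I−A; the adjugate is their transpose:
adj(I−A) = Cᵀ =
  [ 0.35650   0.08050   0.08050   0.12650]
  [ 0.17100   0.49975   0.18325   0.13725]
  [ 0.19650   0.18050   0.39150   0.25350]
  [ 0.11450   0.23175   0.12625   0.37925]
det(I−A) = Σ_j (I−A)_1j·C_1j = (0.80)(0.35650) + (0.00)(0.17100) + (-0.10)(0.19650) + (-0.20)(0.11450) = 0.24265
(I − A)⁻¹ = adj(I−A) / det(I−A) ≈
  [   1.46919     0.33175     0.33175     0.52133]
  [   0.70472     2.05955     0.75520     0.56563]
  [   0.80981     0.74387     1.61343     1.04471]
  [   0.47187     0.95508     0.52030     1.56295]
The output multiplier for sector j is the column-j sum of the Leontief inverse (I − A)⁻¹ = adj(I−A) / det(I−A).
Column 3 of adj(I−A): (0.08050, 0.18325, 0.39150, 0.12625); det(I−A) = 0.24265.
m_3 = (0.08050 + 0.18325 + 0.39150 + 0.12625) / 0.24265 = 0.7815 / 0.24265 ≈ 3.2207.

m_3 = 3.2207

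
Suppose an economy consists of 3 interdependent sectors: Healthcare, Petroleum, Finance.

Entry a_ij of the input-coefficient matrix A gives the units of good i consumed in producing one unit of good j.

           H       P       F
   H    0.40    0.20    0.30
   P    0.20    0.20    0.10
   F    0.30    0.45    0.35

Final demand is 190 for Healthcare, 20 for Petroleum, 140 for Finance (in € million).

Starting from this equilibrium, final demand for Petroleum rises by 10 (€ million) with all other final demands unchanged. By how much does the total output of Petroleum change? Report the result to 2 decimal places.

Δx_P = 19.48

I − A =
  [   0.60    -0.20    -0.30]
  [  -0.20     0.80    -0.10]
  [  -0.30    -0.45     0.65]
Cofactors of I−A, C_ij = (−1)^(i+j)·(minor ij) (rows/columns in the sector order above):
  C_11 = (0.80)(0.65) − (-0.10)(-0.45) = 0.4750
  C_12 = −[(-0.20)(0.65) − (-0.10)(-0.30)] = 0.1600
  C_13 = (-0.20)(-0.45) − (0.80)(-0.30) = 0.3300
  C_21 = −[(-0.20)(0.65) − (-0.30)(-0.45)] = 0.2650
  C_22 = (0.60)(0.65) − (-0.30)(-0.30) = 0.3000
  C_23 = −[(0.60)(-0.45) − (-0.20)(-0.30)] = 0.3300
  C_31 = (-0.20)(-0.10) − (-0.30)(0.80) = 0.2600
  C_32 = −[(0.60)(-0.10) − (-0.30)(-0.20)] = 0.1200
  C_33 = (0.60)(0.80) − (-0.20)(-0.20) = 0.4400
det(I−A) = Σ_j (I−A)_1j·C_1j = (0.60)(0.4750) + (-0.20)(0.1600) + (-0.30)(0.3300) = 0.1540
adj(I−A) = Cᵀ =
  [ 0.4750   0.2650   0.2600]
  [ 0.1600   0.3000   0.1200]
  [ 0.3300   0.3300   0.4400]
(I − A)⁻¹ = adj(I−A) / det(I−A) ≈
  [   3.0844     1.7208     1.6883]
  [   1.0390     1.9481     0.7792]
  [   2.1429     2.1429     2.8571]
Δx = (I − A)⁻¹ Δd with Δd having +10 in the Petroleum component and 0 elsewhere.
So Δx_P = L_PP · (+10), where L_PP = adj(I−A)_PP / det(I−A) = 0.3000 / 0.1540.
Δx_P = 0.3000 × (+10) / 0.1540 = 3.00 / 0.1540 ≈ 19.48.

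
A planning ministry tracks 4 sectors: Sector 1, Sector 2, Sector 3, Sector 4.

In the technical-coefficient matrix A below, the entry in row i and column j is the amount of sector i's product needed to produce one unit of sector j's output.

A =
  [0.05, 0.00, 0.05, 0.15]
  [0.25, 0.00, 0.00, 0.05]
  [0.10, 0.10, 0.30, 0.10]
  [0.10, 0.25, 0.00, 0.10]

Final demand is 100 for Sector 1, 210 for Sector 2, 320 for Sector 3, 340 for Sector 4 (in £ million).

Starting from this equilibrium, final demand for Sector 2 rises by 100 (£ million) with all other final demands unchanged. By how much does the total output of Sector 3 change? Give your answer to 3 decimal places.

Δx_3 = 19.674

I − A =
  [   0.95     0.00    -0.05    -0.15]
  [  -0.25     1.00     0.00    -0.05]
  [  -0.10    -0.10     0.70    -0.10]
  [  -0.10    -0.25     0.00     0.90]
Compute the cofactors C_ij = (−1)^(i+j)·(3×3 minor ij) of I−A; the adjugate is their transpose:
adj(I−A) = Cᵀ =
  [ 0.621250   0.032000   0.044375   0.110250]
  [ 0.161000   0.583000   0.011500   0.060500]
  [ 0.128000   0.111500   0.818750   0.118500]
  [ 0.113750   0.165500   0.008125   0.658750]
det(I−A) = Σ_j (I−A)_1j·C_1j = (0.95)(0.621250) + (0.00)(0.161000) + (-0.05)(0.128000) + (-0.15)(0.113750) = 0.566725
(I − A)⁻¹ = adj(I−A) / det(I−A) ≈
  [   1.0962     0.0565     0.0783     0.1945]
  [   0.2841     1.0287     0.0203     0.1068]
  [   0.2259     0.1967     1.4447     0.2091]
  [   0.2007     0.2920     0.0143     1.1624]
Δx = (I − A)⁻¹ Δd with Δd having +100 in the Sector 2 component and 0 elsewhere.
So Δx_3 = L_32 · (+100), where L_32 = adj(I−A)_32 / det(I−A) = 0.111500 / 0.566725.
Δx_3 = 0.111500 × (+100) / 0.566725 = 11.15 / 0.566725 ≈ 19.674.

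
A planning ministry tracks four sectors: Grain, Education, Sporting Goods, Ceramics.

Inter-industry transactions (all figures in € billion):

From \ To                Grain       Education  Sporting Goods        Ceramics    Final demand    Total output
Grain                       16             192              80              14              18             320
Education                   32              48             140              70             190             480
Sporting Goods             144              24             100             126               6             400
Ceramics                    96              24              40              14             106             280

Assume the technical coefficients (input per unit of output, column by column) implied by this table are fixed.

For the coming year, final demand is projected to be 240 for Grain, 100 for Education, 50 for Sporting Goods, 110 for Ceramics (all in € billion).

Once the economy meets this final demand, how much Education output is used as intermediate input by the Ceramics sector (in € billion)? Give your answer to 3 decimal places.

Technical coefficients a_ij = z_ij / X_j:
  a_GG = 16/320 = 0.05, a_EG = 32/320 = 0.10, a_SG = 144/320 = 0.45, a_CG = 96/320 = 0.30
  a_GE = 192/480 = 0.40, a_EE = 48/480 = 0.10, a_SE = 24/480 = 0.05, a_CE = 24/480 = 0.05
  a_GS = 80/400 = 0.20, a_ES = 140/400 = 0.35, a_SS = 100/400 = 0.25, a_CS = 40/400 = 0.10
  a_GC = 14/280 = 0.05, a_EC = 70/280 = 0.25, a_SC = 126/280 = 0.45, a_CC = 14/280 = 0.05
I − A =
  [   0.95    -0.40    -0.20    -0.05]
  [  -0.10     0.90    -0.35    -0.25]
  [  -0.45    -0.05     0.75    -0.45]
  [  -0.30    -0.05    -0.10     0.95]
Compute the cofactors C_ij = (−1)^(i+j)·(3×3 minor ij) of I−A; the adjugate is their transpose:
adj(I−A) = Cᵀ =
  [ 0.565625   0.283125   0.316875   0.254375]
  [ 0.331125   0.508125   0.368875   0.325875]
  [ 0.511375   0.291875   0.718625   0.444125]
  [ 0.249875   0.146875   0.195125   0.449625]
det(I−A) = Σ_j (I−A)_1j·C_1j = (0.95)(0.565625) + (-0.40)(0.331125) + (-0.20)(0.511375) + (-0.05)(0.249875) = 0.290125
(I − A)⁻¹ = adj(I−A) / det(I−A) ≈
  [   1.9496     0.9759     1.0922     0.8768]
  [   1.1413     1.7514     1.2714     1.1232]
  [   1.7626     1.0060     2.4769     1.5308]
  [   0.8613     0.5062     0.6726     1.5498]
First solve x = (I − A)⁻¹ d = adj(I−A)·d / det(I−A); in particular x_C = (0.249875·240 + 0.146875·100 + 0.195125·50 + 0.449625·110) / 0.290125 = 133.8725 / 0.290125 ≈ 461.43042.
Intermediate flow from E to C: z_EC = a_EC · x_C = 0.25 × 133.8725 / 0.290125 = 33.468125 / 0.290125 ≈ 115.358.

z_EC = 115.358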